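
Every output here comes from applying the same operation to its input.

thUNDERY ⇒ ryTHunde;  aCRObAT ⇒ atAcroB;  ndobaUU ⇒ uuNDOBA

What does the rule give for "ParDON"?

In each case the input is transformed by: move the last 2 characters to the front (rotate right by 2), then flip the case of every letter.
On "ParDON": the first step gives "ONParD", and the second then gives "onpARd".

onpARd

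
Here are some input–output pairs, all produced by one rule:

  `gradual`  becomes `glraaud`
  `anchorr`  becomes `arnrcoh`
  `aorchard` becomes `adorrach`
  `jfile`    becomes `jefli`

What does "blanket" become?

btleakn

What's happening: take characters alternately from the front and the back (1st, last, 2nd, 2nd-last, ...).
Doing the same to "blanket": "btleakn".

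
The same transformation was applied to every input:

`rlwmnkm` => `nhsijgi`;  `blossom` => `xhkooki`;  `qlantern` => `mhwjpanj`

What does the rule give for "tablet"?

pwxhap

Each output is the input with this applied: shift every letter 4 places backward in the alphabet (wrapping around).
Doing the same to "tablet": "pwxhap".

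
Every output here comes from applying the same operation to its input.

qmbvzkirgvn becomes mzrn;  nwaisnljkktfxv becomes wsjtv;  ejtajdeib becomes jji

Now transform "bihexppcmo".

ixc

Looking at the pairs, the operation is to keep one character in every 3, starting at position 2 (positions 2nd, 5th, 8th, ...).
Applying that to "bihexppcmo" gives "ixc".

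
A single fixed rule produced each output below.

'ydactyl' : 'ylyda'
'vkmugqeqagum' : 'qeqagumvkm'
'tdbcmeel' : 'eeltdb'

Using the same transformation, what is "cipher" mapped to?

rcip

What's happening: move the first 3 characters to the end (rotate left by 3), then delete the first 2 characters.
For "cipher", step one produces "hercip"; step two turns that into "rcip".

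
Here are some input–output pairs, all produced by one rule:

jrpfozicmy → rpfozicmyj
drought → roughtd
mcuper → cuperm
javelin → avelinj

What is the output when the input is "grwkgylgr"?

rwkgylgrg

What's happening: move the first character to the end.
Applying that to "grwkgylgr" gives "rwkgylgrg".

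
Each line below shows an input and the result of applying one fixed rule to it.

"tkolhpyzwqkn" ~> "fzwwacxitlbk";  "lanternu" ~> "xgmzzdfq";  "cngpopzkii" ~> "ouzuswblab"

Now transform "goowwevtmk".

swayafihiq

The transformation: shift every letter 12 places forward in the alphabet (wrapping around), then take characters alternately from the front and the back (1st, last, 2nd, 2nd-last, ...).
For "goowwevtmk" the result is "swayafihiq".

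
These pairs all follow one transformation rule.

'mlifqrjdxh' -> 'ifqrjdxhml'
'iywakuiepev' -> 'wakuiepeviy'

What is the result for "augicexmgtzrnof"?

The transformation: move the first 2 characters to the end (rotate left by 2).
Applying that to "augicexmgtzrnof" gives "gicexmgtzrnofau".

gicexmgtzrnofau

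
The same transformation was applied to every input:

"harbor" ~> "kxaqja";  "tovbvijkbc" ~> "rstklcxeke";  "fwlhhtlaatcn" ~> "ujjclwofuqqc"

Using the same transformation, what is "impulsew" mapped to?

ubnfrvyd

In each case the input is transformed by: swap the front and back halves of the string, then shift every letter 9 places forward in the alphabet (wrapping around).
Working it through for "impulsew": intermediate "lsewimpu", final "ubnfrvyd".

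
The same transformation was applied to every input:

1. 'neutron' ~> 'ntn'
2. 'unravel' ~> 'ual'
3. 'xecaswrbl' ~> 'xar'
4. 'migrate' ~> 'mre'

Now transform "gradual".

In each case the input is transformed by: keep one character in every 3, starting at position 1 (positions 1st, 4th, 7th, ...).
On "gradual" that produces "gdl".

gdl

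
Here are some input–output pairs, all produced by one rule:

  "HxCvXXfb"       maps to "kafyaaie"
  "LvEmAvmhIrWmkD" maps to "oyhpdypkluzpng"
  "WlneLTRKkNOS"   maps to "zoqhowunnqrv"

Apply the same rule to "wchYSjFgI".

The transformation: shift every letter 3 places forward in the alphabet (wrapping around), then convert every letter to lowercase.
Starting from "wchYSjFgI": after the first operation, "zfkBVmIjL"; after the second, "zfkbvmijl".

zfkbvmijl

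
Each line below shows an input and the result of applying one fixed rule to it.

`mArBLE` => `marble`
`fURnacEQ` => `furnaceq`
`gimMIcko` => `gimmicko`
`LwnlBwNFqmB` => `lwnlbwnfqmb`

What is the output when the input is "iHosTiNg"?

The pattern: convert every letter to lowercase.
Doing the same to "iHosTiNg": "ihosting".

ihosting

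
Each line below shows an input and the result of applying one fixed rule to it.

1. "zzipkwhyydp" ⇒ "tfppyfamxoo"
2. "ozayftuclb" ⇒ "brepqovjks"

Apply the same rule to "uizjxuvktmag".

qwkypznklajc

The pattern: move the last 2 characters to the front (rotate right by 2), then shift every letter 10 places backward in the alphabet (wrapping around).
Working it through for "uizjxuvktmag": intermediate "aguizjxuvktm", final "qwkypznklajc".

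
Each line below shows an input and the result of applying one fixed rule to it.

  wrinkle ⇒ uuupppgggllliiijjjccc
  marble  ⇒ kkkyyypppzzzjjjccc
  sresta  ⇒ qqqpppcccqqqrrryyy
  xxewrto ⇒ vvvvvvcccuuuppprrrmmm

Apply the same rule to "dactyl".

bbbyyyaaarrrwwwjjj

Looking at the pairs, the operation is to shift every letter 2 places backward in the alphabet (wrapping around), then repeat every character 3 times.
"dactyl" → "byarwj" → "bbbyyyaaarrrwwwjjj".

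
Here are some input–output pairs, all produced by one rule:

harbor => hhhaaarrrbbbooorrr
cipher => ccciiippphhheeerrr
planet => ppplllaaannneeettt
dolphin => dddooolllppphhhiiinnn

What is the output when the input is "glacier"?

Looking at the pairs, the operation is to repeat every character 3 times.
For "glacier" the result is "ggglllaaaccciiieeerrr".

ggglllaaaccciiieeerrr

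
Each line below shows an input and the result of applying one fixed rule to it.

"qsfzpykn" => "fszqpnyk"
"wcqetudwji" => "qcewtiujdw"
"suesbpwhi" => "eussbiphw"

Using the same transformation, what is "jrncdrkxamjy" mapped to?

The transformation: move the first 2 characters to the end (rotate left by 2), then take characters alternately from the front and the back (1st, last, 2nd, 2nd-last, ...).
For "jrncdrkxamjy", step one produces "ncdrkxamjyjr"; step two turns that into "nrcjdyrjkmxa".

nrcjdyrjkmxa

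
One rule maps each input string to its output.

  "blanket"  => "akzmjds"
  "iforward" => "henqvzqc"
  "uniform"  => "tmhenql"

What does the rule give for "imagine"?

hlzfhmd

The transformation: shift every letter 1 place backward in the alphabet (wrapping around).
"imagine" → "hlzfhmd".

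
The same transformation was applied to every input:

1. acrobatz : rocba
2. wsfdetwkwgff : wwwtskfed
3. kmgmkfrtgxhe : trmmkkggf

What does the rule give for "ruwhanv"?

wurh

Looking at the pairs, the operation is to delete the last 3 characters, then sort the characters into reverse alphabetical order.
On "ruwhanv": the first step gives "ruwh", and the second then gives "wurh".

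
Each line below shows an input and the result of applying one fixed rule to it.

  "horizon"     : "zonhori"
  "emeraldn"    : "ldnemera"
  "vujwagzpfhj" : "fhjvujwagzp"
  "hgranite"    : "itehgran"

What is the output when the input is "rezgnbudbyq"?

byqrezgnbud

Each output is the input with this applied: move the last 3 characters to the front (rotate right by 3).
So "rezgnbudbyq" becomes "byqrezgnbud".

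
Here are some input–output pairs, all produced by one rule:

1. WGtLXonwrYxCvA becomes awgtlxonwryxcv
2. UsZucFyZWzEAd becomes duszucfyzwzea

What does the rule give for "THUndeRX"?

xthunder

Looking at the pairs, the operation is to move the last character to the front, then convert every letter to lowercase.
Applying both steps to "THUndeRX": "XTHUndeR", then "xthunder".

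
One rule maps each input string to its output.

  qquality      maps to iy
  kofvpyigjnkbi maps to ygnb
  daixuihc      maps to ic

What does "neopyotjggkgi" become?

Rule — keep every other character starting from the second (positions 2nd, 4th, 6th, ...), then delete the first 2 characters.
Working it through for "neopyotjggkgi": intermediate "epojgg", final "ojgg".

ojgg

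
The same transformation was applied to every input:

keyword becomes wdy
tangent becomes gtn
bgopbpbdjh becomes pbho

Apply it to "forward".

The transformation: move the first 3 characters to the end (rotate left by 3), then keep one character in every 3, starting at position 1 (positions 1st, 4th, 7th, ...).
Working it through for "forward": intermediate "wardfor", final "wdr".

wdr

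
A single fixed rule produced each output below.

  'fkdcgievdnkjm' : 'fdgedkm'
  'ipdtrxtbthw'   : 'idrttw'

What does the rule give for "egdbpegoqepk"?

edpgqp

The transformation: keep every other character starting from the first (positions 1st, 3rd, 5th, ...).
For "egdbpegoqepk" the result is "edpgqp".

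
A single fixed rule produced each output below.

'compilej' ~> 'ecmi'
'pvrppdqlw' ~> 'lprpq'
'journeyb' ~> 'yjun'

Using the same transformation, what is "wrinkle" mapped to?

The rule is to move the last 2 characters to the front (rotate right by 2), then keep every other character starting from the first (positions 1st, 3rd, 5th, ...).
For "wrinkle", step one produces "lewrink"; step two turns that into "lwik".

lwik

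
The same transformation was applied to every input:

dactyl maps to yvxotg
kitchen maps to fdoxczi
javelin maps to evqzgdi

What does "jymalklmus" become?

ethvgfghpn

The transformation: shift every letter 5 places backward in the alphabet (wrapping around).
So "jymalklmus" becomes "ethvgfghpn".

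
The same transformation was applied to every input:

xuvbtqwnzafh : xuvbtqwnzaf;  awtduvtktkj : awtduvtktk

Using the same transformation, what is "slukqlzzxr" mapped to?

The pattern: delete the last character.
Applying that to "slukqlzzxr" gives "slukqlzzx".

slukqlzzx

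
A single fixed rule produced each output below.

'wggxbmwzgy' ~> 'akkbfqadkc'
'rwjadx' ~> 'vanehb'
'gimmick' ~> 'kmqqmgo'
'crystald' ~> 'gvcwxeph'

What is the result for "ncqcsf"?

Rule — shift every letter 4 places forward in the alphabet (wrapping around).
For "ncqcsf" the result is "rgugwj".

rgugwj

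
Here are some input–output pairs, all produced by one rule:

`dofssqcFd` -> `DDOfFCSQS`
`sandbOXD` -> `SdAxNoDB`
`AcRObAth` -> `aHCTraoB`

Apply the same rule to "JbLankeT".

Looking at the pairs, the operation is to flip the case of every letter, then take characters alternately from the front and the back (1st, last, 2nd, 2nd-last, ...).
On "JbLankeT": the first step gives "jBlANKEt", and the second then gives "jtBElKAN".
(Check on "dofssqcFd": → "DOFSSQCfD" → "DDOfFCSQS" ✓)

jtBElKAN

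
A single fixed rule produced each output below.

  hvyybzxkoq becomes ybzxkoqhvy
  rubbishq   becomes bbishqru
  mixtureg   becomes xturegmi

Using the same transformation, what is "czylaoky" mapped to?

ylaokycz

Looking at the pairs, the operation is to swap the front and back halves of the string, then move the last 2 characters to the front (rotate right by 2).
"czylaoky" → "aokyczyl" → "ylaokycz".
(Check on "rubbishq": → "ishqrubb" → "bbishqru" ✓)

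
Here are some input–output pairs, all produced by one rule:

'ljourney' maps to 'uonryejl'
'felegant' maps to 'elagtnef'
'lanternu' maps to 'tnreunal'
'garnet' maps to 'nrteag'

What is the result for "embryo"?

What's happening: swap each adjacent pair of characters (1↔2, 3↔4, ...), then move the first 2 characters to the end (rotate left by 2).
So "embryo" becomes "rboyme".
(Check on "garnet": → "agnrte" → "nrteag" ✓)

rboyme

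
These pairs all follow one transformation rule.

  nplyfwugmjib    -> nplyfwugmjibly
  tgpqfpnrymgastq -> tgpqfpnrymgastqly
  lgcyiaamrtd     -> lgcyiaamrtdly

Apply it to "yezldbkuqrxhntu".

What's happening: append "ly".
Doing the same to "yezldbkuqrxhntu": "yezldbkuqrxhntuly".

yezldbkuqrxhntuly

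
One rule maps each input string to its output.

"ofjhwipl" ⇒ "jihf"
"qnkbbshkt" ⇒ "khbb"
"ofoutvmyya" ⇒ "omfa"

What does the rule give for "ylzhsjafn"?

jhfa

Each output is the input with this applied: sort the characters into reverse alphabetical order, then keep only the last 4 characters.
On "ylzhsjafn": the first step gives "zysnljhfa", and the second then gives "jhfa".
(Check on "ofjhwipl": → "wpoljihf" → "jihf" ✓)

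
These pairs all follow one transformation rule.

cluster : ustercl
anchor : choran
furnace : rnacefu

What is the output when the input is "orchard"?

chardor

In each case the input is transformed by: move the first 2 characters to the end (rotate left by 2).
So "orchard" becomes "chardor".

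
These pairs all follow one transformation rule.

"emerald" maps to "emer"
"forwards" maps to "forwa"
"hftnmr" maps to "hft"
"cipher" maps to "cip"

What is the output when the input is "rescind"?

Each output is the input with this applied: delete the last 3 characters.
Applying that to "rescind" gives "resc".

resc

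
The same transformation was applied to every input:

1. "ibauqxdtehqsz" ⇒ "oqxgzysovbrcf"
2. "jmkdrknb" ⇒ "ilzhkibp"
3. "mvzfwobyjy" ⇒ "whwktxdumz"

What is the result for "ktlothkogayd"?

ywbirjmrfime

In each case the input is transformed by: move the last 3 characters to the front (rotate right by 3), then shift every letter 2 places backward in the alphabet (wrapping around).
Starting from "ktlothkogayd": after the first operation, "aydktlothkog"; after the second, "ywbirjmrfime".
(Check on "jmkdrknb": → "knbjmkdr" → "ilzhkibp" ✓)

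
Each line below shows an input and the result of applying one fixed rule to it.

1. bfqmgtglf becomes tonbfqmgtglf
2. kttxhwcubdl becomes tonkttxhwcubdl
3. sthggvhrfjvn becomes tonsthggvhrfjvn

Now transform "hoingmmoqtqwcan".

tonhoingmmoqtqwcan

The transformation: prepend "ton".
On "hoingmmoqtqwcan" that produces "tonhoingmmoqtqwcan".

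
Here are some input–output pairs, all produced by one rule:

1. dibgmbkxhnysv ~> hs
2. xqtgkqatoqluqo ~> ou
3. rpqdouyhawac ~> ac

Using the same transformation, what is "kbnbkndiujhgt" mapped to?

ug

The transformation: keep one character in every 3, starting at position 3 (positions 3rd, 6th, 9th, ...), then keep only the last 2 characters.
Applying both steps to "kbnbkndiujhgt": "nnug", then "ug".
(Check on "dibgmbkxhnysv": → "bbhs" → "hs" ✓)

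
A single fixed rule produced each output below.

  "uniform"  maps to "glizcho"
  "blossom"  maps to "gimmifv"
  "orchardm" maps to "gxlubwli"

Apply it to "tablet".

Looking at the pairs, the operation is to shift every letter 6 places backward in the alphabet (wrapping around), then reverse the string.
For "tablet" the result is "nyfvun".

nyfvun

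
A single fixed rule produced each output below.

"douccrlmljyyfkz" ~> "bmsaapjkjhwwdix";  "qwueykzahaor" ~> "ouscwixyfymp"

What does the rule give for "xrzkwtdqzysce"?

In each case the input is transformed by: shift every letter 2 places backward in the alphabet (wrapping around).
So "xrzkwtdqzysce" becomes "vpxiurboxwqac".

vpxiurboxwqac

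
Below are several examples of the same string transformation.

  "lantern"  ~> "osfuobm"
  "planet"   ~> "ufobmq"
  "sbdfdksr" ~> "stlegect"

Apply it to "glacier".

The rule is to reverse the string, then shift every letter 1 place forward in the alphabet (wrapping around).
"glacier" → "reicalg" → "sfjdbmh".
(Check on "lantern": → "nretnal" → "osfuobm" ✓)

sfjdbmh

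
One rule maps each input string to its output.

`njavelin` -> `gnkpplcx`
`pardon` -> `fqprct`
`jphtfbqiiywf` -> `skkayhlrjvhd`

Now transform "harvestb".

guvdjctx

Looking at the pairs, the operation is to swap the front and back halves of the string, then shift every letter 2 places forward in the alphabet (wrapping around).
On "harvestb": the first step gives "estbharv", and the second then gives "guvdjctx".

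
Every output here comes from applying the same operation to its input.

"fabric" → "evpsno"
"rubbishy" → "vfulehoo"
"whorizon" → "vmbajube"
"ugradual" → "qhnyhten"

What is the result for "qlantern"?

greadyna

In each case the input is transformed by: swap the front and back halves of the string, then shift every letter 13 places forward in the alphabet (wrapping around) — i.e. ROT13.
On "qlantern": the first step gives "ternqlan", and the second then gives "greadyna".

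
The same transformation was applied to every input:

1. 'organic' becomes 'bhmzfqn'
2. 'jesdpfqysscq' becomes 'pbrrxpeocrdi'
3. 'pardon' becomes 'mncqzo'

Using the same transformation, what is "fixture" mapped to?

dqtswhe

Rule — shift every letter 1 place backward in the alphabet (wrapping around), then reverse the string.
Applying both steps to "fixture": "ehwstqd", then "dqtswhe".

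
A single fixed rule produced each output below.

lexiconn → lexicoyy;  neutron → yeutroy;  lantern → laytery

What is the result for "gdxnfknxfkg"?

gdxyfkyxfkg

The rule is to replace every "n" with "y".
On "gdxnfknxfkg" that produces "gdxyfkyxfkg".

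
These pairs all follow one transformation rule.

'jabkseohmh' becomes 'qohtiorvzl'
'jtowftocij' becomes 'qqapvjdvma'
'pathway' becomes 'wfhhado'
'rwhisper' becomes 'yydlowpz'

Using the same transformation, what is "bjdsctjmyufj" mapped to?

iqqmkbzfjtaq

In each case the input is transformed by: take characters alternately from the front and the back (1st, last, 2nd, 2nd-last, ...), then shift every letter 7 places forward in the alphabet (wrapping around).
For "bjdsctjmyufj", step one produces "bjjfdusycmtj"; step two turns that into "iqqmkbzfjtaq".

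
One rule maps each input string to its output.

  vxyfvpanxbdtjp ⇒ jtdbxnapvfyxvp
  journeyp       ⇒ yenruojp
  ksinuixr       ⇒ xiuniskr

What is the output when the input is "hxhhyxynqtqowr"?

woqtqnyxyhhxhr

The pattern: reverse the string, then move the first character to the end.
Applying both steps to "hxhhyxynqtqowr": "rwoqtqnyxyhhxh", then "woqtqnyxyhhxhr".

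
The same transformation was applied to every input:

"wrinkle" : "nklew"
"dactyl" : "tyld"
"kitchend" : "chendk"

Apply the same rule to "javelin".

elinj

In each case the input is transformed by: move the first character to the end, then delete the first 2 characters.
For "javelin", step one produces "avelinj"; step two turns that into "elinj".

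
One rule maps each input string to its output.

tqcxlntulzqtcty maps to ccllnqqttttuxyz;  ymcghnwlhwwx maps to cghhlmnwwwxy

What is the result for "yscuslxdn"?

cdlnssuxy

The pattern: sort the characters into alphabetical order.
For "yscuslxdn" the result is "cdlnssuxy".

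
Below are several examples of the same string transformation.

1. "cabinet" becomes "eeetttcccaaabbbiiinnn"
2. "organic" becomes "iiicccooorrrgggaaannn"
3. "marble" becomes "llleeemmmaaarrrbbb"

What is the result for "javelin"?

The rule is to move the last 2 characters to the front (rotate right by 2), then repeat every character 3 times.
For "javelin", step one produces "injavel"; step two turns that into "iiinnnjjjaaavvveeelll".

iiinnnjjjaaavvveeelll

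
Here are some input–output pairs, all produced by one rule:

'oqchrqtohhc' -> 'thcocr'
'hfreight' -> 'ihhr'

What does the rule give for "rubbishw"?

ihrb

Each output is the input with this applied: keep every other character starting from the first (positions 1st, 3rd, 5th, ...), then swap the front and back halves of the string.
On "rubbishw": the first step gives "rbih", and the second then gives "ihrb".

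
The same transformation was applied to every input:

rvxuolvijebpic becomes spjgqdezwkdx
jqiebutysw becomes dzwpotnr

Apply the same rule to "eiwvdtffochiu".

The transformation: delete the first 2 characters, then shift every letter 5 places backward in the alphabet (wrapping around).
Doing the same to "eiwvdtffochiu": "rqyoaajxcdp".

rqyoaajxcdp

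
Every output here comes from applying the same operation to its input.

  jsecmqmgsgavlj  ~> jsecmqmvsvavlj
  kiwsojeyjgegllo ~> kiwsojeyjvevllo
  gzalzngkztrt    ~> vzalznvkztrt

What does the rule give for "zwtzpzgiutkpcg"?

zwtzpzviutkpcv

The transformation: replace every "g" with "v".
For "zwtzpzgiutkpcg" the result is "zwtzpzviutkpcv".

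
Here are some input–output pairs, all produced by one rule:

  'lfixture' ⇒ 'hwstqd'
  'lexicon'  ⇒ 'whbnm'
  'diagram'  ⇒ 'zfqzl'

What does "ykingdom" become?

hmfcnl

In each case the input is transformed by: delete the first 2 characters, then shift every letter 1 place backward in the alphabet (wrapping around).
On "ykingdom": the first step gives "ingdom", and the second then gives "hmfcnl".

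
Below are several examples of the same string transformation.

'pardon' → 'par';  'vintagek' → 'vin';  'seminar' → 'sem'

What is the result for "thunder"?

thu

The pattern: keep only the first 3 characters.
On "thunder" that produces "thu".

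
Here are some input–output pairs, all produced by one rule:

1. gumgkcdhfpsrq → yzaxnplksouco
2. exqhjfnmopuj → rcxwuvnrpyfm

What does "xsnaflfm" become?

untnivaf

Each output is the input with this applied: reverse the string, then shift every letter 8 places forward in the alphabet (wrapping around).
On "xsnaflfm": the first step gives "mflfansx", and the second then gives "untnivaf".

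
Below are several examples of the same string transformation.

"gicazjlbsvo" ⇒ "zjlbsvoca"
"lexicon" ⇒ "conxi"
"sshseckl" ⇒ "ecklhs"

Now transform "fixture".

Each output is the input with this applied: delete the first 2 characters, then move the first 2 characters to the end (rotate left by 2).
Working it through for "fixture": intermediate "xture", final "urext".

urext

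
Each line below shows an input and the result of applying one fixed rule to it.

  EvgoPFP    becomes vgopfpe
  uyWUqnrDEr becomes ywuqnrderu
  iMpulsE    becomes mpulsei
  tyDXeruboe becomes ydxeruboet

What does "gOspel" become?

ospelg

The pattern: move the first character to the end, then convert every letter to lowercase.
Applying that to "gOspel" gives "ospelg".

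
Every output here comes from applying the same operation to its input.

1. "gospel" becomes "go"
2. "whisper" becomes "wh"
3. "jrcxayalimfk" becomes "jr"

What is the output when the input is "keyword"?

The transformation: keep only the first 2 characters.
On "keyword" that produces "ke".

ke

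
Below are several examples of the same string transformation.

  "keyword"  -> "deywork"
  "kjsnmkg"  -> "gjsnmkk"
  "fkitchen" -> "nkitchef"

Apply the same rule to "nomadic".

comadin

The pattern: swap the first and last characters.
For "nomadic" the result is "comadin".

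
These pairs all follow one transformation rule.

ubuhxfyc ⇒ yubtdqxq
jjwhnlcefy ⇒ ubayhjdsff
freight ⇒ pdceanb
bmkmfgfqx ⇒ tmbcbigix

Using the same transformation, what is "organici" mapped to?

eyejwcnk

What's happening: reverse the string, then shift every letter 4 places backward in the alphabet (wrapping around).
For "organici", step one produces "icinagro"; step two turns that into "eyejwcnk".
(Check on "ubuhxfyc": → "cyfxhubu" → "yubtdqxq" ✓)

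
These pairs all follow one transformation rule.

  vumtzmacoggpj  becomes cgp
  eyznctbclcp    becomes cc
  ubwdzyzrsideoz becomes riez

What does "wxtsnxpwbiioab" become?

wiob

Rule — keep every other character starting from the second (positions 2nd, 4th, 6th, ...), then delete the first 3 characters.
"wxtsnxpwbiioab" → "xsxwiob" → "wiob".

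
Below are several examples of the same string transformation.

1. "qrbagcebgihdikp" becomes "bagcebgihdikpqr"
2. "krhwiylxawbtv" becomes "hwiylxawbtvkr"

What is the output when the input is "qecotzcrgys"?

The rule is to move the first 2 characters to the end (rotate left by 2).
"qecotzcrgys" → "cotzcrgysqe".

cotzcrgysqe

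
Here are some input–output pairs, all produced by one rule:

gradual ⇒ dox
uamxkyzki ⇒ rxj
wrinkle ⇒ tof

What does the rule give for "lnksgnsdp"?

ikh

Each output is the input with this applied: shift every letter 3 places backward in the alphabet (wrapping around), then keep only the first 3 characters.
Working it through for "lnksgnsdp": intermediate "ikhpdkpam", final "ikh".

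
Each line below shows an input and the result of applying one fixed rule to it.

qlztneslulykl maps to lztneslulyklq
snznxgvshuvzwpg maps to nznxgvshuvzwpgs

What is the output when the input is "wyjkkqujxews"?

yjkkqujxewsw

What's happening: move the first character to the end.
Doing the same to "wyjkkqujxews": "yjkkqujxewsw".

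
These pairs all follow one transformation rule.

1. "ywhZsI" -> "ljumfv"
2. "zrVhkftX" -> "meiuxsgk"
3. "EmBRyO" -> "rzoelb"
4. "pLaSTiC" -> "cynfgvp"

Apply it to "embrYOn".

rzoelba

The rule is to shift every letter 13 places forward in the alphabet (wrapping around) — i.e. ROT13, then convert every letter to lowercase.
"embrYOn" → "rzoeLBa" → "rzoelba".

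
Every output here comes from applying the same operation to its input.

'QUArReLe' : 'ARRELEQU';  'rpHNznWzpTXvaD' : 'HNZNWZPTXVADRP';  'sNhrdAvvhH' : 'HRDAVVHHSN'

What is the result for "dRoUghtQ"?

In each case the input is transformed by: move the first 2 characters to the end (rotate left by 2), then convert every letter to uppercase.
On "dRoUghtQ" that produces "OUGHTQDR".

OUGHTQDR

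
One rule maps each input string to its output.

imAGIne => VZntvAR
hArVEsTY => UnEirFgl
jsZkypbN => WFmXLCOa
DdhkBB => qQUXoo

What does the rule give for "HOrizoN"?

In each case the input is transformed by: flip the case of every letter, then shift every letter 13 places forward in the alphabet (wrapping around) — i.e. ROT13.
"HOrizoN" → "hoRIZOn" → "ubEVMBa".

ubEVMBa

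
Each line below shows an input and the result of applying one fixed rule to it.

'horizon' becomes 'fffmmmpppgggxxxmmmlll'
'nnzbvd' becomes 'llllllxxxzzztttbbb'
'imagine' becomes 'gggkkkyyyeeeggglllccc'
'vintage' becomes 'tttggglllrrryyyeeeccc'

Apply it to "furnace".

dddsssppplllyyyaaaccc

Looking at the pairs, the operation is to repeat every character 3 times, then shift every letter 2 places backward in the alphabet (wrapping around).
"furnace" → "fffuuurrrnnnaaaccceee" → "dddsssppplllyyyaaaccc".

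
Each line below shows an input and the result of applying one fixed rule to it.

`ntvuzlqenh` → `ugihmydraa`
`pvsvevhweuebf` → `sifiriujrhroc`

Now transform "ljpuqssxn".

awchdffky

Rule — swap the first and last characters, then shift every letter 13 places forward in the alphabet (wrapping around) — i.e. ROT13.
Working it through for "ljpuqssxn": intermediate "njpuqssxl", final "awchdffky".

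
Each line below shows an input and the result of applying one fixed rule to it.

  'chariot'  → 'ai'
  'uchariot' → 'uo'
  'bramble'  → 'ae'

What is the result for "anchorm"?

In each case the input is transformed by: keep every other character starting from the first (positions 1st, 3rd, 5th, ...), then keep only the vowels.
On "anchorm": the first step gives "acom", and the second then gives "ao".

ao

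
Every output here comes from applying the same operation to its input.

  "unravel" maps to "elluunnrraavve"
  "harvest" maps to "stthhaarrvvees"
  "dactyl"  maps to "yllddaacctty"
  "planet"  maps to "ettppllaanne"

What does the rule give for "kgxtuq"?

uqqkkggxxttu

The pattern: double every character, then move the last 3 characters to the front (rotate right by 3).
Applying that to "kgxtuq" gives "uqqkkggxxttu".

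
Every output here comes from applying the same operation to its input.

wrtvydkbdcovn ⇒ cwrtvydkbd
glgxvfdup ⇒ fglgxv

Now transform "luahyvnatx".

Rule — delete the last 3 characters, then move the last character to the front.
Doing the same to "luahyvnatx": "nluahyv".

nluahyv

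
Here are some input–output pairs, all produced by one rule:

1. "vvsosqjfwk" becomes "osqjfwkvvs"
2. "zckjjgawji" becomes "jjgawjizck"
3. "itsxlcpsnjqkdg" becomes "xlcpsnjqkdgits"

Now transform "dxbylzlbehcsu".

ylzlbehcsudxb

What's happening: move the first 3 characters to the end (rotate left by 3).
Doing the same to "dxbylzlbehcsu": "ylzlbehcsudxb".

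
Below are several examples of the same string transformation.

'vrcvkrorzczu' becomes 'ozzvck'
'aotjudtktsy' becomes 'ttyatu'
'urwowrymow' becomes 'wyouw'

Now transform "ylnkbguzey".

Looking at the pairs, the operation is to keep every other character starting from the first (positions 1st, 3rd, 5th, ...), then move the last 3 characters to the front (rotate right by 3).
On "ylnkbguzey": the first step gives "ynbue", and the second then gives "bueyn".

bueyn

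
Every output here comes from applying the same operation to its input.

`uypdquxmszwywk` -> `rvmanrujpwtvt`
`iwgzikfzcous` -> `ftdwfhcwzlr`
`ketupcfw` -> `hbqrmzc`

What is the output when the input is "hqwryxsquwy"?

Looking at the pairs, the operation is to shift every letter 3 places backward in the alphabet (wrapping around), then delete the last character.
"hqwryxsquwy" → "entovupnrtv" → "entovupnrt".

entovupnrt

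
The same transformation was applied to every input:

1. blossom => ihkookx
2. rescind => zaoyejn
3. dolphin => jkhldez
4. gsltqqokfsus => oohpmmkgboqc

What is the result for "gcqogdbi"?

In each case the input is transformed by: shift every letter 4 places backward in the alphabet (wrapping around), then swap the first and last characters.
Working it through for "gcqogdbi": intermediate "cymkczxe", final "eymkczxc".
(Check on "blossom": → "xhkooki" → "ihkookx" ✓)

eymkczxc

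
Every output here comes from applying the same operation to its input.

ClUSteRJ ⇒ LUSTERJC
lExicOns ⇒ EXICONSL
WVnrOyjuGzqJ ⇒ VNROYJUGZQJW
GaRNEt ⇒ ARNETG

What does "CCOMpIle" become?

What's happening: move the first character to the end, then convert every letter to uppercase.
Working it through for "CCOMpIle": intermediate "COMpIleC", final "COMPILEC".

COMPILEC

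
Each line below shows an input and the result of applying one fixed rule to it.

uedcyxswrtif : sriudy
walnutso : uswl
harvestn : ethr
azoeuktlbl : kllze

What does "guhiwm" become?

imu

Each output is the input with this applied: swap the front and back halves of the string, then keep every other character starting from the first (positions 1st, 3rd, 5th, ...).
"guhiwm" → "iwmguh" → "imu".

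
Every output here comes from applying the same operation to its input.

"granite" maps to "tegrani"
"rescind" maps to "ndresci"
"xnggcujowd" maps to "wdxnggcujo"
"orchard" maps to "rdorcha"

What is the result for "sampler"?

ersampl

The pattern: move the last 2 characters to the front (rotate right by 2).
On "sampler" that produces "ersampl".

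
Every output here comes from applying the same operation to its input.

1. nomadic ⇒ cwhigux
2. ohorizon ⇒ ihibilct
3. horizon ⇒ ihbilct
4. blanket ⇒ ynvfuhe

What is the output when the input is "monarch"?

The transformation: move the last 2 characters to the front (rotate right by 2), then shift every letter 6 places backward in the alphabet (wrapping around).
For "monarch", step one produces "chmonar"; step two turns that into "wbgihul".

wbgihul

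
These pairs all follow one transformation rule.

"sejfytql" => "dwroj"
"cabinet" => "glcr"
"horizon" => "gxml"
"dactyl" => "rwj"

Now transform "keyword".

umpb

Each output is the input with this applied: delete the first 3 characters, then shift every letter 2 places backward in the alphabet (wrapping around).
For "keyword", step one produces "word"; step two turns that into "umpb".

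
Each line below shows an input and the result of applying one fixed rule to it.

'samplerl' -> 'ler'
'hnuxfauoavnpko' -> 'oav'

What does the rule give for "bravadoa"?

Looking at the pairs, the operation is to swap the front and back halves of the string, then keep only the first 3 characters.
"bravadoa" → "adoabrav" → "ado".

ado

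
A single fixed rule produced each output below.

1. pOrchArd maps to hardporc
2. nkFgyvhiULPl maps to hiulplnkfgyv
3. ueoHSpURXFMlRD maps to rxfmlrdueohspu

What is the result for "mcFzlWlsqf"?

wlsqfmcfzl

The pattern: swap the front and back halves of the string, then convert every letter to lowercase.
Starting from "mcFzlWlsqf": after the first operation, "WlsqfmcFzl"; after the second, "wlsqfmcfzl".
(Check on "nkFgyvhiULPl": → "hiULPlnkFgyv" → "hiulplnkfgyv" ✓)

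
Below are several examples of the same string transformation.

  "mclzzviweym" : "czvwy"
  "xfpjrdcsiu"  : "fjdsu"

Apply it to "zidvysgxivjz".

The rule is to keep every other character starting from the second (positions 2nd, 4th, 6th, ...).
So "zidvysgxivjz" becomes "ivsxvz".

ivsxvz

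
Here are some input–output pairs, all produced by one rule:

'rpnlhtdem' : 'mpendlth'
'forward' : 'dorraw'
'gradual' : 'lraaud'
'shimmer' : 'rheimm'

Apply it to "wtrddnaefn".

ntfredadn

The transformation: take characters alternately from the front and the back (1st, last, 2nd, 2nd-last, ...), then delete the first character.
Working it through for "wtrddnaefn": intermediate "wntfredadn", final "ntfredadn".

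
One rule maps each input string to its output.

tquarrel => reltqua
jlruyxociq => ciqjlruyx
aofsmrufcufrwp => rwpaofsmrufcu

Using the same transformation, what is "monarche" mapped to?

chemona

The rule is to move the last 3 characters to the front (rotate right by 3), then delete the last character.
Working it through for "monarche": intermediate "chemonar", final "chemona".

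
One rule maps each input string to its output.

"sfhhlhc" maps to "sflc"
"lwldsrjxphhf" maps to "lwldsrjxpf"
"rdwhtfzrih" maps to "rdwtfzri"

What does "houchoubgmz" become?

What's happening: remove every "h".
"houchoubgmz" → "oucoubgmz".

oucoubgmz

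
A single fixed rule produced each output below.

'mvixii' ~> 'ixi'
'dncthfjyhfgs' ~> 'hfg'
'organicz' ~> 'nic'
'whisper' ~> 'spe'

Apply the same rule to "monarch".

The transformation: delete the last character, then keep only the last 3 characters.
"monarch" → "monarc" → "arc".
(Check on "mvixii": → "mvixi" → "ixi" ✓)

arc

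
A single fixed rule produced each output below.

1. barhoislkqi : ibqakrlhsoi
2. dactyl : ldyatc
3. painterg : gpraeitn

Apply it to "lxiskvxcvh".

In each case the input is transformed by: reverse the string, then take characters alternately from the front and the back (1st, last, 2nd, 2nd-last, ...).
"lxiskvxcvh" → "hvcxvksixl" → "hlvxcixsvk".

hlvxcixsvk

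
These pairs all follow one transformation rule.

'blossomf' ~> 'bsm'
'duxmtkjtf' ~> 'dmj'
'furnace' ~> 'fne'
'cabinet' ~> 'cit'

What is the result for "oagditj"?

In each case the input is transformed by: keep one character in every 3, starting at position 1 (positions 1st, 4th, 7th, ...).
For "oagditj" the result is "odj".

odj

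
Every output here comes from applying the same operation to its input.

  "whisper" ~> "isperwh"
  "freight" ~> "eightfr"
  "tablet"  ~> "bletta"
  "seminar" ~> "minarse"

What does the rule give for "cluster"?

ustercl

In each case the input is transformed by: move the first 2 characters to the end (rotate left by 2).
Doing the same to "cluster": "ustercl".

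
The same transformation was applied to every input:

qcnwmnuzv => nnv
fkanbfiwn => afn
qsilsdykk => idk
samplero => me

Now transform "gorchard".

The rule is to keep one character in every 3, starting at position 3 (positions 3rd, 6th, 9th, ...).
"gorchard" → "ra".

ra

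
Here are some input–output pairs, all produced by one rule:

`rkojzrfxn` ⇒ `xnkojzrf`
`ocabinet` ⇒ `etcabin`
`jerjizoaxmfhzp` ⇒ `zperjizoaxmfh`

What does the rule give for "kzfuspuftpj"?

What's happening: delete the first character, then move the last 2 characters to the front (rotate right by 2).
On "kzfuspuftpj": the first step gives "zfuspuftpj", and the second then gives "pjzfuspuft".

pjzfuspuft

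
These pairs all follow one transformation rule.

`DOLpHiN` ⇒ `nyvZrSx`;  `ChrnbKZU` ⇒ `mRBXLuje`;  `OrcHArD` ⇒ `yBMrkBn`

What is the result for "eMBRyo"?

OwlbIY

The transformation: shift every letter 10 places forward in the alphabet (wrapping around), then flip the case of every letter.
Starting from "eMBRyo": after the first operation, "oWLBiy"; after the second, "OwlbIY".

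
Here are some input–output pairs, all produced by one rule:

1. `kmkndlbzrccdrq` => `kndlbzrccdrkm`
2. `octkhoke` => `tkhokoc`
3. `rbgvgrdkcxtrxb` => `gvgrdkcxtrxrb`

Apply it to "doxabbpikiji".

In each case the input is transformed by: delete the last character, then move the first 2 characters to the end (rotate left by 2).
"doxabbpikiji" → "doxabbpikij" → "xabbpikijdo".

xabbpikijdo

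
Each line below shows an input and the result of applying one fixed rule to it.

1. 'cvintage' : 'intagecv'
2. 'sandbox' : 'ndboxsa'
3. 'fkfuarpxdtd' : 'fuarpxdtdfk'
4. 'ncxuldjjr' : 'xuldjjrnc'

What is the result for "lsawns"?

awnsls

Each output is the input with this applied: move the first 2 characters to the end (rotate left by 2).
"lsawns" → "awnsls".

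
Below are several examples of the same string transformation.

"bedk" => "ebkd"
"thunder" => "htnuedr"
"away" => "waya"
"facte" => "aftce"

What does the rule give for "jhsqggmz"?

hjqsggzm

Each output is the input with this applied: swap each adjacent pair of characters (1↔2, 3↔4, ...).
Applying that to "jhsqggmz" gives "hjqsggzm".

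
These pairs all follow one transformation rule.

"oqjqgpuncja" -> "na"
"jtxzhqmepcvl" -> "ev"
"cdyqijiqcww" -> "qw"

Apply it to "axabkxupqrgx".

In each case the input is transformed by: keep one character in every 3, starting at position 2 (positions 2nd, 5th, 8th, ...), then delete the first 2 characters.
Applying both steps to "axabkxupqrgx": "xkpg", then "pg".
(Check on "cdyqijiqcww": → "diqw" → "qw" ✓)

pg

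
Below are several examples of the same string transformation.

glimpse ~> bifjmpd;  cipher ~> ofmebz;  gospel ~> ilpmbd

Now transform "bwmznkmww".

ttjwkhjty

What's happening: shift every letter 3 places backward in the alphabet (wrapping around), then swap the first and last characters.
Starting from "bwmznkmww": after the first operation, "ytjwkhjtt"; after the second, "ttjwkhjty".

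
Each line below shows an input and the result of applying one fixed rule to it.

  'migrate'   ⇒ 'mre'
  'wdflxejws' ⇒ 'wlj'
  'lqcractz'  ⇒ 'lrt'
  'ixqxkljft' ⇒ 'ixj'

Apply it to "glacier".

gcr

In each case the input is transformed by: keep one character in every 3, starting at position 1 (positions 1st, 4th, 7th, ...).
For "glacier" the result is "gcr".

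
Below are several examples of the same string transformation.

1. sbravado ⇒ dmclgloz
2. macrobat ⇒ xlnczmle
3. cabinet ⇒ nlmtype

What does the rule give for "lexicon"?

wpitnzy

The transformation: shift every letter 11 places forward in the alphabet (wrapping around).
"lexicon" → "wpitnzy".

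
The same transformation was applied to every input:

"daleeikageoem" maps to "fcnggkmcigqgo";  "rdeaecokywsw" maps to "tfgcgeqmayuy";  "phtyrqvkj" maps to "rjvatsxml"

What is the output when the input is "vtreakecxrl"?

xvtgcmgeztn

Looking at the pairs, the operation is to shift every letter 2 places forward in the alphabet (wrapping around).
Applying that to "vtreakecxrl" gives "xvtgcmgeztn".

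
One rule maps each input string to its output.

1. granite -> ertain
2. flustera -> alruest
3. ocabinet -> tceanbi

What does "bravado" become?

The pattern: take characters alternately from the front and the back (1st, last, 2nd, 2nd-last, ...), then delete the first character.
For "bravado" the result is "ordaav".
(Check on "ocabinet": → "otceanbi" → "tceanbi" ✓)

ordaav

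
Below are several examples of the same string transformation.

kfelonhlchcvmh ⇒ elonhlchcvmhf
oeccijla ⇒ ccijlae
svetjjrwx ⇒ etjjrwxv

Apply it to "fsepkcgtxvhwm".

epkcgtxvhwms

What's happening: delete the first character, then move the first character to the end.
Starting from "fsepkcgtxvhwm": after the first operation, "sepkcgtxvhwm"; after the second, "epkcgtxvhwms".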